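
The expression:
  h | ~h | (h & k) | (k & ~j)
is always true.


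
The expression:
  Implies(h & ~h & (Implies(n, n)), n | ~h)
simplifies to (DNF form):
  True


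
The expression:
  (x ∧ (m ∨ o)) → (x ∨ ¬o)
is always true.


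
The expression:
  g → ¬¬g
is always true.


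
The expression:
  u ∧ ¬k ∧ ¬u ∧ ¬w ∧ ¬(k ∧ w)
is never true.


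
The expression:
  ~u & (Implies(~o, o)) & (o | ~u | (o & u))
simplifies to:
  o & ~u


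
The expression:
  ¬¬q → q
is always true.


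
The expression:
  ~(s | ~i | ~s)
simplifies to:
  False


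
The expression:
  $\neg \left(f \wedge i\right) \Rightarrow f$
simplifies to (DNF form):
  $f$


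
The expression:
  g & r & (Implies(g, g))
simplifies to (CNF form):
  g & r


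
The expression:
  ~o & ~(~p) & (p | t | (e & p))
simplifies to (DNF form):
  p & ~o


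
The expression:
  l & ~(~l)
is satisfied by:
  {l: True}


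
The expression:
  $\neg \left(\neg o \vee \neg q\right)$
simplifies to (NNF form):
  $o \wedge q$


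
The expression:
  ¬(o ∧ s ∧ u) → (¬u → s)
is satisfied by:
  {u: True, s: True}
  {u: True, s: False}
  {s: True, u: False}


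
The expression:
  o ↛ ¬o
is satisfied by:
  {o: True}


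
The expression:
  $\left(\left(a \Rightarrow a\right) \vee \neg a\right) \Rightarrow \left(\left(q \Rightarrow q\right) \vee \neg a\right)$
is always true.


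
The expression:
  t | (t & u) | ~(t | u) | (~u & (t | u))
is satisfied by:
  {t: True, u: False}
  {u: False, t: False}
  {u: True, t: True}


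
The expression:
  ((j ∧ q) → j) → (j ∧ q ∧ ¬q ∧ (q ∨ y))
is never true.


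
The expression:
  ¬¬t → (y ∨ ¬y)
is always true.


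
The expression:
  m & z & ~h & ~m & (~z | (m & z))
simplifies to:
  False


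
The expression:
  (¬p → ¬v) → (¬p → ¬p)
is always true.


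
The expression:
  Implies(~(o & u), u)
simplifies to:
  u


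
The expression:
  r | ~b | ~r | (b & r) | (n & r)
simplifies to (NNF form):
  True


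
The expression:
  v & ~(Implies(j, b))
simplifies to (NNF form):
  j & v & ~b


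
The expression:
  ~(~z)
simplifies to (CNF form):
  z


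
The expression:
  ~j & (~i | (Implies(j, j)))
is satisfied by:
  {j: False}


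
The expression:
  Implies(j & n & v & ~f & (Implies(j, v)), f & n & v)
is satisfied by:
  {f: True, v: False, n: False, j: False}
  {f: False, v: False, n: False, j: False}
  {j: True, f: True, v: False, n: False}
  {j: True, f: False, v: False, n: False}
  {n: True, f: True, v: False, j: False}
  {n: True, f: False, v: False, j: False}
  {j: True, n: True, f: True, v: False}
  {j: True, n: True, f: False, v: False}
  {v: True, f: True, j: False, n: False}
  {v: True, f: False, j: False, n: False}
  {j: True, v: True, f: True, n: False}
  {j: True, v: True, f: False, n: False}
  {n: True, v: True, f: True, j: False}
  {n: True, v: True, f: False, j: False}
  {n: True, v: True, j: True, f: True}


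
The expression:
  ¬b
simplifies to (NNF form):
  ¬b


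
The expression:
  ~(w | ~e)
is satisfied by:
  {e: True, w: False}


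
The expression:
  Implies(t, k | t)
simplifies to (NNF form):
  True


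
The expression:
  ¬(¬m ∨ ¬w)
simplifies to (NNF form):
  m ∧ w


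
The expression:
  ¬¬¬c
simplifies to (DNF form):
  ¬c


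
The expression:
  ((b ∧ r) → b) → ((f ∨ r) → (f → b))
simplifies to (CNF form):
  b ∨ ¬f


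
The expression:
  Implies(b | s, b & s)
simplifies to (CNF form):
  (b | ~b) & (b | ~s) & (s | ~b) & (s | ~s)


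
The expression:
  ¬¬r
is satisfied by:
  {r: True}


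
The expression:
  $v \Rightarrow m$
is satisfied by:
  {m: True, v: False}
  {v: False, m: False}
  {v: True, m: True}


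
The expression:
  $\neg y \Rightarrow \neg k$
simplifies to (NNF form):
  $y \vee \neg k$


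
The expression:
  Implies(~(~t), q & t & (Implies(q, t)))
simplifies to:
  q | ~t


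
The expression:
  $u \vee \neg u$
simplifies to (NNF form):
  $\text{True}$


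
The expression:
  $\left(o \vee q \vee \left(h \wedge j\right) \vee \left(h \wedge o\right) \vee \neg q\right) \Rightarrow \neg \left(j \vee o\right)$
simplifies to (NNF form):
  $\neg j \wedge \neg o$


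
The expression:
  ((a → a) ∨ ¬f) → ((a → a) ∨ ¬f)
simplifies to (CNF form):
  True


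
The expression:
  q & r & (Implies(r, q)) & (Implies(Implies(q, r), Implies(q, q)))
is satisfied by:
  {r: True, q: True}


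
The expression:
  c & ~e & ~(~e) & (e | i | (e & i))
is never true.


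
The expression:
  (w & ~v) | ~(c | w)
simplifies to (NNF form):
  (w & ~v) | (~c & ~w)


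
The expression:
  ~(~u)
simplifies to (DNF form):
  u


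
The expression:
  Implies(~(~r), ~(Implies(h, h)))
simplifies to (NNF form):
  ~r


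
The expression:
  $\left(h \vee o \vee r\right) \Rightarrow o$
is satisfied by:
  {o: True, h: False, r: False}
  {r: True, o: True, h: False}
  {o: True, h: True, r: False}
  {r: True, o: True, h: True}
  {r: False, h: False, o: False}


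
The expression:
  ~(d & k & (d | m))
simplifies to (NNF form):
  ~d | ~k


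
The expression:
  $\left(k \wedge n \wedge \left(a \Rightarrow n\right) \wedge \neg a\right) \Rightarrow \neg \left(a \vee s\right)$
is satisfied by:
  {a: True, s: False, k: False, n: False}
  {a: False, s: False, k: False, n: False}
  {a: True, n: True, s: False, k: False}
  {n: True, a: False, s: False, k: False}
  {a: True, k: True, n: False, s: False}
  {k: True, n: False, s: False, a: False}
  {a: True, n: True, k: True, s: False}
  {n: True, k: True, a: False, s: False}
  {a: True, s: True, n: False, k: False}
  {s: True, n: False, k: False, a: False}
  {a: True, n: True, s: True, k: False}
  {n: True, s: True, a: False, k: False}
  {a: True, k: True, s: True, n: False}
  {k: True, s: True, n: False, a: False}
  {a: True, n: True, k: True, s: True}


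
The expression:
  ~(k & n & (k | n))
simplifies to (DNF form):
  ~k | ~n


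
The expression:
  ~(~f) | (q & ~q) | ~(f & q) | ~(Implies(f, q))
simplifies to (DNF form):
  True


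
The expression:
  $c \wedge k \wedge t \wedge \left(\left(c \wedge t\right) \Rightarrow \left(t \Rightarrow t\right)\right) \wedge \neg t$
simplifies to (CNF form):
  $\text{False}$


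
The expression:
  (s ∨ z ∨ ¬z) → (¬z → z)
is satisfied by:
  {z: True}


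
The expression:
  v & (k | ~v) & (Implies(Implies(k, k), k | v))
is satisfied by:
  {k: True, v: True}


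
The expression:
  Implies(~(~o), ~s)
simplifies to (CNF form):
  ~o | ~s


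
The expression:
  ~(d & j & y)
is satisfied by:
  {d: False, y: False, j: False}
  {j: True, d: False, y: False}
  {y: True, d: False, j: False}
  {j: True, y: True, d: False}
  {d: True, j: False, y: False}
  {j: True, d: True, y: False}
  {y: True, d: True, j: False}


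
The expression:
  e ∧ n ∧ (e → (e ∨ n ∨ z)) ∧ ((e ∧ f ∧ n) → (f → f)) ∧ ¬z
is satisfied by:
  {e: True, n: True, z: False}


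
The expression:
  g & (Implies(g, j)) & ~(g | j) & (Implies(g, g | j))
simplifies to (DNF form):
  False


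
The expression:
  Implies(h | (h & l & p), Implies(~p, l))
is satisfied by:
  {l: True, p: True, h: False}
  {l: True, h: False, p: False}
  {p: True, h: False, l: False}
  {p: False, h: False, l: False}
  {l: True, p: True, h: True}
  {l: True, h: True, p: False}
  {p: True, h: True, l: False}


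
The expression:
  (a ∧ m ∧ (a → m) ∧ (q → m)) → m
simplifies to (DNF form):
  True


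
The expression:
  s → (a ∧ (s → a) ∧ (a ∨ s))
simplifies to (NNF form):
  a ∨ ¬s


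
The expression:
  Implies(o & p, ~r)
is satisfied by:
  {p: False, o: False, r: False}
  {r: True, p: False, o: False}
  {o: True, p: False, r: False}
  {r: True, o: True, p: False}
  {p: True, r: False, o: False}
  {r: True, p: True, o: False}
  {o: True, p: True, r: False}


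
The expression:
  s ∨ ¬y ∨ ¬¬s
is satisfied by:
  {s: True, y: False}
  {y: False, s: False}
  {y: True, s: True}


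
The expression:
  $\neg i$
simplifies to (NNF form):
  $\neg i$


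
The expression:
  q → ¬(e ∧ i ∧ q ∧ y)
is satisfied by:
  {e: False, q: False, y: False, i: False}
  {i: True, e: False, q: False, y: False}
  {y: True, e: False, q: False, i: False}
  {i: True, y: True, e: False, q: False}
  {q: True, i: False, e: False, y: False}
  {i: True, q: True, e: False, y: False}
  {y: True, q: True, i: False, e: False}
  {i: True, y: True, q: True, e: False}
  {e: True, y: False, q: False, i: False}
  {i: True, e: True, y: False, q: False}
  {y: True, e: True, i: False, q: False}
  {i: True, y: True, e: True, q: False}
  {q: True, e: True, y: False, i: False}
  {i: True, q: True, e: True, y: False}
  {y: True, q: True, e: True, i: False}


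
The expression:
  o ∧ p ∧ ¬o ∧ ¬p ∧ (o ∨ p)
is never true.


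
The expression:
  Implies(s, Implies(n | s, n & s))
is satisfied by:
  {n: True, s: False}
  {s: False, n: False}
  {s: True, n: True}


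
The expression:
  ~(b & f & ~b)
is always true.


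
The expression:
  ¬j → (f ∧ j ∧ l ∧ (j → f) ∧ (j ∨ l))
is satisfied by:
  {j: True}


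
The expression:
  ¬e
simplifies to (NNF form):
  ¬e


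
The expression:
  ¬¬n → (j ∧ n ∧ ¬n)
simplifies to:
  ¬n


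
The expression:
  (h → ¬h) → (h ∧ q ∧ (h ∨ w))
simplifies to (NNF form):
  h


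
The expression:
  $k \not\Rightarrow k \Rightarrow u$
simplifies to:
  $\text{True}$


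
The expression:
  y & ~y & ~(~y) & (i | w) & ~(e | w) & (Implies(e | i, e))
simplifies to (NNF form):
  False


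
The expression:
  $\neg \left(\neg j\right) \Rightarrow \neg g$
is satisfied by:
  {g: False, j: False}
  {j: True, g: False}
  {g: True, j: False}


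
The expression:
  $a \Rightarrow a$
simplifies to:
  $\text{True}$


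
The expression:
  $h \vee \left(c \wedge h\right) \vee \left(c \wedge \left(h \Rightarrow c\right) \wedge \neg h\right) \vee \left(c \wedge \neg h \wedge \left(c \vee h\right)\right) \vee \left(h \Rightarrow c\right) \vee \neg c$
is always true.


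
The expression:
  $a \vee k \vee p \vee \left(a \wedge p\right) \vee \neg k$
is always true.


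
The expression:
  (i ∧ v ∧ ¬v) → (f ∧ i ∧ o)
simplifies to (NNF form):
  True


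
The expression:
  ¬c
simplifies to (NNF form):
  ¬c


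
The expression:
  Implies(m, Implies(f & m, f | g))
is always true.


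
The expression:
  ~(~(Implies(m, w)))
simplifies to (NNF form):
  w | ~m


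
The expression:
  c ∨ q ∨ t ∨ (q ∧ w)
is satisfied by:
  {t: True, q: True, c: True}
  {t: True, q: True, c: False}
  {t: True, c: True, q: False}
  {t: True, c: False, q: False}
  {q: True, c: True, t: False}
  {q: True, c: False, t: False}
  {c: True, q: False, t: False}


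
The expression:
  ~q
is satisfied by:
  {q: False}


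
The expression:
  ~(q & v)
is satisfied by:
  {v: False, q: False}
  {q: True, v: False}
  {v: True, q: False}


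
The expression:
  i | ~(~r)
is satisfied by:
  {i: True, r: True}
  {i: True, r: False}
  {r: True, i: False}


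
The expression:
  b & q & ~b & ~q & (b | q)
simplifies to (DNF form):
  False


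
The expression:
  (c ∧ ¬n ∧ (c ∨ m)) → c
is always true.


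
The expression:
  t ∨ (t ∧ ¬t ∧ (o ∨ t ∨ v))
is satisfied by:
  {t: True}


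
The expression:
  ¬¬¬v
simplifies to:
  ¬v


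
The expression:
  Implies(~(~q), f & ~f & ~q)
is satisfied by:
  {q: False}


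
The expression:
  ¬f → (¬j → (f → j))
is always true.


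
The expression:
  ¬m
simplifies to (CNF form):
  ¬m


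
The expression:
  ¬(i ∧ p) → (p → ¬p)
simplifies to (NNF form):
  i ∨ ¬p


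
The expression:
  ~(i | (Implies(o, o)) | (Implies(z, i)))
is never true.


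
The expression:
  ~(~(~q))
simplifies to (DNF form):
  ~q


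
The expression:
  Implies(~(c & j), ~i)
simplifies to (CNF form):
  (c | ~i) & (j | ~i)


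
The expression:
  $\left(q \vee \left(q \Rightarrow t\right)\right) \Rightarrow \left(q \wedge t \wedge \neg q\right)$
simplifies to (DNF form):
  $\text{False}$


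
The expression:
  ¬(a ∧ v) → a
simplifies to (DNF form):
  a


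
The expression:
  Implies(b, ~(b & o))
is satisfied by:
  {o: False, b: False}
  {b: True, o: False}
  {o: True, b: False}


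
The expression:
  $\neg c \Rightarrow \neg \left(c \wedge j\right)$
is always true.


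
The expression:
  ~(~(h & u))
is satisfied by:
  {h: True, u: True}


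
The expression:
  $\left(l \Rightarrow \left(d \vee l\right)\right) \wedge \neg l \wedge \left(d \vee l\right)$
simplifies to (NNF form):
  $d \wedge \neg l$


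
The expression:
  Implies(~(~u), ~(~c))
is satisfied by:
  {c: True, u: False}
  {u: False, c: False}
  {u: True, c: True}


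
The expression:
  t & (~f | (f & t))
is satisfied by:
  {t: True}


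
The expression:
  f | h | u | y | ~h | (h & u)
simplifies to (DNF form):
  True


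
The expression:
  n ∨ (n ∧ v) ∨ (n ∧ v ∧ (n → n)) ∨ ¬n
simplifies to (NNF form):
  True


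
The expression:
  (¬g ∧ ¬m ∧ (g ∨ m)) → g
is always true.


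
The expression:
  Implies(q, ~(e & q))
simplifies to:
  ~e | ~q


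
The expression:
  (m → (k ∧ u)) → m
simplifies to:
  m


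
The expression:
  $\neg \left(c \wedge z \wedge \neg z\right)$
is always true.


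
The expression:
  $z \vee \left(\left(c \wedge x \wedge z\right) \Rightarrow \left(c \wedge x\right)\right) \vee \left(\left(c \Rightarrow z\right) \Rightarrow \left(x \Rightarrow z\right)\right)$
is always true.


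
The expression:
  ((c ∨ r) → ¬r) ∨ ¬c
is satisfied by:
  {c: False, r: False}
  {r: True, c: False}
  {c: True, r: False}


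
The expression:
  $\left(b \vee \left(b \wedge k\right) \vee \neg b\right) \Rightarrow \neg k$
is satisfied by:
  {k: False}


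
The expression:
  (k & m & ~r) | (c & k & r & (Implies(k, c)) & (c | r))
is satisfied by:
  {c: True, m: True, k: True, r: False}
  {m: True, k: True, c: False, r: False}
  {r: True, c: True, m: True, k: True}
  {r: True, c: True, k: True, m: False}


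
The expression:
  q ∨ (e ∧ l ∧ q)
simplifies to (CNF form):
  q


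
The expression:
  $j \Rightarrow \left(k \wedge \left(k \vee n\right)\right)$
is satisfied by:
  {k: True, j: False}
  {j: False, k: False}
  {j: True, k: True}


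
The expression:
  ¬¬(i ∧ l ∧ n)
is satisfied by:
  {i: True, n: True, l: True}


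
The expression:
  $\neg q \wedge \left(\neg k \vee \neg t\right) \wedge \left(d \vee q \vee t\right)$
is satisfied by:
  {d: True, q: False, k: False, t: False}
  {d: True, t: True, q: False, k: False}
  {t: True, q: False, k: False, d: False}
  {d: True, k: True, q: False, t: False}


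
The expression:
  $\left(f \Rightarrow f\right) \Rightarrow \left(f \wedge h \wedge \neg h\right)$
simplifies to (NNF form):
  $\text{False}$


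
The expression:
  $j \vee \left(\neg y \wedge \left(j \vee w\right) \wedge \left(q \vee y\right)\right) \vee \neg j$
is always true.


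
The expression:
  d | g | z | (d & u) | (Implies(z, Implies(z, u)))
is always true.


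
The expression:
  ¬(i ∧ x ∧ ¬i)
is always true.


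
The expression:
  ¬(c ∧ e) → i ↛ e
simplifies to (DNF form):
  (c ∧ e) ∨ (i ∧ ¬e)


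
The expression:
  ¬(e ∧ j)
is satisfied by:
  {e: False, j: False}
  {j: True, e: False}
  {e: True, j: False}


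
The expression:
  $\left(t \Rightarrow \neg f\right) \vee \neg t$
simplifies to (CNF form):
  $\neg f \vee \neg t$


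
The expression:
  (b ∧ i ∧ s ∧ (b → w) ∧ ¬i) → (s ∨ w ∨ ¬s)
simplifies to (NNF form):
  True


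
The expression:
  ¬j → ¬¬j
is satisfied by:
  {j: True}


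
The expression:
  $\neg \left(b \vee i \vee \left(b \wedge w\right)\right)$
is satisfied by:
  {i: False, b: False}


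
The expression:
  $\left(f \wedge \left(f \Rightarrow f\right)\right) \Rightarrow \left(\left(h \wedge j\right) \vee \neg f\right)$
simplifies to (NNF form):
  $\left(h \wedge j\right) \vee \neg f$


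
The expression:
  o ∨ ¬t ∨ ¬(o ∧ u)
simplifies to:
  True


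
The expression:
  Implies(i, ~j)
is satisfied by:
  {i: False, j: False}
  {j: True, i: False}
  {i: True, j: False}


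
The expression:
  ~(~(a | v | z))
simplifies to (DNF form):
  a | v | z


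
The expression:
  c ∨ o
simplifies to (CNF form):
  c ∨ o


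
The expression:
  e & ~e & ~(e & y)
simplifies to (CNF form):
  False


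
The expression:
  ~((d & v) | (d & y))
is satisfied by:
  {y: False, d: False, v: False}
  {v: True, y: False, d: False}
  {y: True, v: False, d: False}
  {v: True, y: True, d: False}
  {d: True, v: False, y: False}


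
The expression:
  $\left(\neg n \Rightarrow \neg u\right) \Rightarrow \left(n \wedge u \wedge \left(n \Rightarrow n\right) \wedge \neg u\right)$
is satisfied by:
  {u: True, n: False}


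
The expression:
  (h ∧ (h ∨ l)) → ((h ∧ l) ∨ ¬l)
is always true.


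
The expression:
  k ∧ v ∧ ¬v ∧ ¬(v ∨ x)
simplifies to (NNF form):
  False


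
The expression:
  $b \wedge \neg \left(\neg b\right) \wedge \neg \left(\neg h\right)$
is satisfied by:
  {h: True, b: True}


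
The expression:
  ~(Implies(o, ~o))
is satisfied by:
  {o: True}


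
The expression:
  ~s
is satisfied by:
  {s: False}


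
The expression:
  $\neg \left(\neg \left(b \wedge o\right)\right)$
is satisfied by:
  {b: True, o: True}


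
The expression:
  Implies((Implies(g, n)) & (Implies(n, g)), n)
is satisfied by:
  {n: True, g: True}
  {n: True, g: False}
  {g: True, n: False}


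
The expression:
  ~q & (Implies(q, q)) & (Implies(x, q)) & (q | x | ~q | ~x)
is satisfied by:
  {q: False, x: False}


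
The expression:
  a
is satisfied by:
  {a: True}


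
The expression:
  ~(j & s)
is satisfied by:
  {s: False, j: False}
  {j: True, s: False}
  {s: True, j: False}


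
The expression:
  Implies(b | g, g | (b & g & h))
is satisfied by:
  {g: True, b: False}
  {b: False, g: False}
  {b: True, g: True}


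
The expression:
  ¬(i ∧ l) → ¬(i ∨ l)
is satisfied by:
  {l: False, i: False}
  {i: True, l: True}


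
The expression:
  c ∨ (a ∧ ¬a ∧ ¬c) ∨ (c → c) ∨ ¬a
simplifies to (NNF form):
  True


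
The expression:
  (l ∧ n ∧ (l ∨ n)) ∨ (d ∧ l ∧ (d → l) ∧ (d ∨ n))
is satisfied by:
  {n: True, d: True, l: True}
  {n: True, l: True, d: False}
  {d: True, l: True, n: False}


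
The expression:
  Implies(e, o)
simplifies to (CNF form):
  o | ~e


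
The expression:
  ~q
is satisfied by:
  {q: False}


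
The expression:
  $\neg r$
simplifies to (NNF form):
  $\neg r$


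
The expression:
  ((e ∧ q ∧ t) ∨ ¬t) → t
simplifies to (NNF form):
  t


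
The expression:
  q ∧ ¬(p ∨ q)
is never true.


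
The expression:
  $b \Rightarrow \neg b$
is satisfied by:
  {b: False}


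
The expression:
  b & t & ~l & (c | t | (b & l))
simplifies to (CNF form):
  b & t & ~l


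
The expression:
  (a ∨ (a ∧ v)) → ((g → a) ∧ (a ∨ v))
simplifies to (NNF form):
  True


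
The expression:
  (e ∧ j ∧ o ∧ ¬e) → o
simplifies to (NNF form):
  True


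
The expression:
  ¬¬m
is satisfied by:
  {m: True}


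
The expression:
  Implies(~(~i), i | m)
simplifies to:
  True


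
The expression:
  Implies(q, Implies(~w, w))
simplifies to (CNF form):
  w | ~q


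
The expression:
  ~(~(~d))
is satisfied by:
  {d: False}


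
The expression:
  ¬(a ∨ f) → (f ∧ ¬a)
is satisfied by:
  {a: True, f: True}
  {a: True, f: False}
  {f: True, a: False}


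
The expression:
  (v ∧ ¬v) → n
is always true.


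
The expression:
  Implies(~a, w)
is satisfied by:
  {a: True, w: True}
  {a: True, w: False}
  {w: True, a: False}


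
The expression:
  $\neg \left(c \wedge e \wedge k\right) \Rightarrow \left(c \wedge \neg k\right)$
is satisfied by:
  {c: True, e: True, k: False}
  {c: True, k: False, e: False}
  {c: True, e: True, k: True}


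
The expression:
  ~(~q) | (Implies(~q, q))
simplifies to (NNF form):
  q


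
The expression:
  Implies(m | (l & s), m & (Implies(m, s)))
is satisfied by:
  {l: False, m: False, s: False}
  {s: True, l: False, m: False}
  {l: True, s: False, m: False}
  {s: True, m: True, l: False}
  {s: True, m: True, l: True}


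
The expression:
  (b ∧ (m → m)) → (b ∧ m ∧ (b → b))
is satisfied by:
  {m: True, b: False}
  {b: False, m: False}
  {b: True, m: True}


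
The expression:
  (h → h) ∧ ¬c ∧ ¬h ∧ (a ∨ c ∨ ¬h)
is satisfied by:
  {h: False, c: False}


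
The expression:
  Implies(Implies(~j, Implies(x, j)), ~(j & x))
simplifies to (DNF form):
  ~j | ~x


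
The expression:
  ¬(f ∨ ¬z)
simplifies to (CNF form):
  z ∧ ¬f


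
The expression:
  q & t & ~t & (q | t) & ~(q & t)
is never true.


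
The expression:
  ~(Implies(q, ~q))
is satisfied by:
  {q: True}


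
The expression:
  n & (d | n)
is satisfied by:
  {n: True}


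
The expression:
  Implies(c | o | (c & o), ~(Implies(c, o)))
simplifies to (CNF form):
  ~o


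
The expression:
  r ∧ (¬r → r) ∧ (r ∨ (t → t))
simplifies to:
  r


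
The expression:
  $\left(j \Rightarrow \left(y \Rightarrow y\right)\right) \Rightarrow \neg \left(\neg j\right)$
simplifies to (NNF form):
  $j$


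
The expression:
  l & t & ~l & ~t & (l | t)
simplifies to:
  False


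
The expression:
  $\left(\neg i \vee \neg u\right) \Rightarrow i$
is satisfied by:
  {i: True}


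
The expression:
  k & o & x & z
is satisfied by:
  {z: True, x: True, o: True, k: True}


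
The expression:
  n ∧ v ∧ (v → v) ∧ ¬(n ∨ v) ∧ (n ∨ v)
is never true.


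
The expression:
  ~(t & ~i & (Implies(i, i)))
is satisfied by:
  {i: True, t: False}
  {t: False, i: False}
  {t: True, i: True}


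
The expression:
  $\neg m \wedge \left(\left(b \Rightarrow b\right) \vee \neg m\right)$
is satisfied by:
  {m: False}


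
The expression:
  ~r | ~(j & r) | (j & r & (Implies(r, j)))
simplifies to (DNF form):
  True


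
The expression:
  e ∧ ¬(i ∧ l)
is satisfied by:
  {e: True, l: False, i: False}
  {e: True, i: True, l: False}
  {e: True, l: True, i: False}


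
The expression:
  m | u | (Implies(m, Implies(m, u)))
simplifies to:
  True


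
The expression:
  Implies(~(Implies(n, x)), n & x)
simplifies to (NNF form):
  x | ~n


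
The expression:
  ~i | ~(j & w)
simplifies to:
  ~i | ~j | ~w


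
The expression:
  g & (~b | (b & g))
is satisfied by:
  {g: True}


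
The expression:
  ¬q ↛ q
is always true.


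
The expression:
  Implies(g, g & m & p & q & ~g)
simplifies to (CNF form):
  ~g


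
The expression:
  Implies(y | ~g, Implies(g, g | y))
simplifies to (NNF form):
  True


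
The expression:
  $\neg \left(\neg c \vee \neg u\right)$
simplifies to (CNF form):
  $c \wedge u$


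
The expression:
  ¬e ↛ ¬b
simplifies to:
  b ∧ ¬e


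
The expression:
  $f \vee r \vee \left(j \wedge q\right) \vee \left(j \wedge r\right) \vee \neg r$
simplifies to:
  $\text{True}$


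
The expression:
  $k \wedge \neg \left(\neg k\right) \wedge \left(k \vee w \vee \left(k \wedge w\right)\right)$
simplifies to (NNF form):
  $k$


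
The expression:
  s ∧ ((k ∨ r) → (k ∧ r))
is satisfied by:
  {s: True, k: False, r: False}
  {r: True, k: True, s: True}


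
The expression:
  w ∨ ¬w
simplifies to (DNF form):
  True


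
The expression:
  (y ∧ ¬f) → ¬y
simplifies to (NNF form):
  f ∨ ¬y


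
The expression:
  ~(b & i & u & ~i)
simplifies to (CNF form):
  True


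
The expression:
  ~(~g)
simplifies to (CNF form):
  g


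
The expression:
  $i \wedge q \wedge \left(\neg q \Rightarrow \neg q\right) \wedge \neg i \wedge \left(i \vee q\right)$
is never true.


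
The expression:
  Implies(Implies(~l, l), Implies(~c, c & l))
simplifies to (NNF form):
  c | ~l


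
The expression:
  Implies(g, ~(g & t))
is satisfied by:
  {g: False, t: False}
  {t: True, g: False}
  {g: True, t: False}


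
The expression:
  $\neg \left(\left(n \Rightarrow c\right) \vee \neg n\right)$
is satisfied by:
  {n: True, c: False}


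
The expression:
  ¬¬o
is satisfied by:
  {o: True}


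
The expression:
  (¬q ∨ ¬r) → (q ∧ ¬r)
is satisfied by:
  {q: True}


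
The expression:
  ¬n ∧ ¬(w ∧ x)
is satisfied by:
  {n: False, w: False, x: False}
  {x: True, n: False, w: False}
  {w: True, n: False, x: False}


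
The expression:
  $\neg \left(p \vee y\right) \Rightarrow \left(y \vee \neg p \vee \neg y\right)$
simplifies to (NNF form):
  $\text{True}$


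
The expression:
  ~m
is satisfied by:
  {m: False}


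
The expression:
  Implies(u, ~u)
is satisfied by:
  {u: False}


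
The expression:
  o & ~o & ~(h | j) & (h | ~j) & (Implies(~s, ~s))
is never true.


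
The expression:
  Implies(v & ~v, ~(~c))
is always true.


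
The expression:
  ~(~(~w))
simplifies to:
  ~w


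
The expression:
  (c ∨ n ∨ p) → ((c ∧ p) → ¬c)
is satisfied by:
  {p: False, c: False}
  {c: True, p: False}
  {p: True, c: False}


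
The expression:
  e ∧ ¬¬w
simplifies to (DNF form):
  e ∧ w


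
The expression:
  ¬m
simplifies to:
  ¬m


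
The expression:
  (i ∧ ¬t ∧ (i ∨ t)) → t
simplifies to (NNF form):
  t ∨ ¬i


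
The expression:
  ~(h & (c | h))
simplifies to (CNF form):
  ~h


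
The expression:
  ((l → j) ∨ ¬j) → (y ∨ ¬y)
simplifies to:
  True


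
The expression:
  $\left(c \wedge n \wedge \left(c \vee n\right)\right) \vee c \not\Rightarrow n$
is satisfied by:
  {c: True}


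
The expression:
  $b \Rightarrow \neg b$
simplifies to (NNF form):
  $\neg b$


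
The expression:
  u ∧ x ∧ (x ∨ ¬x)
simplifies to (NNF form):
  u ∧ x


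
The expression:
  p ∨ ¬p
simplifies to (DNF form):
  True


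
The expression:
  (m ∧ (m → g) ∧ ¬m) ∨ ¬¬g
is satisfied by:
  {g: True}


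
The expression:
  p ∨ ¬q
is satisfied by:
  {p: True, q: False}
  {q: False, p: False}
  {q: True, p: True}


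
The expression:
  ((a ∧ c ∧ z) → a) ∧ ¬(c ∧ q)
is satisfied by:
  {c: False, q: False}
  {q: True, c: False}
  {c: True, q: False}


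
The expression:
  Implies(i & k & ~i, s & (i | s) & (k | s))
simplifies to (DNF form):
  True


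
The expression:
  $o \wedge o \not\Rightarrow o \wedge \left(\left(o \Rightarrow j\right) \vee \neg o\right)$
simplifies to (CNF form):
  $\text{False}$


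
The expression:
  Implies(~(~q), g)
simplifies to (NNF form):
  g | ~q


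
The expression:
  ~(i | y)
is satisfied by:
  {i: False, y: False}


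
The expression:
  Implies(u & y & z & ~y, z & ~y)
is always true.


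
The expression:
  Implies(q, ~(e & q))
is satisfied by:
  {e: False, q: False}
  {q: True, e: False}
  {e: True, q: False}


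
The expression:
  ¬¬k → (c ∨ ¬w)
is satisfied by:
  {c: True, w: False, k: False}
  {w: False, k: False, c: False}
  {c: True, k: True, w: False}
  {k: True, w: False, c: False}
  {c: True, w: True, k: False}
  {w: True, c: False, k: False}
  {c: True, k: True, w: True}


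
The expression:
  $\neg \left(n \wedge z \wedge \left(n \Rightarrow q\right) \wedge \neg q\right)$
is always true.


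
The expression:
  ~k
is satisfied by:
  {k: False}


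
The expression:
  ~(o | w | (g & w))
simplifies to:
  ~o & ~w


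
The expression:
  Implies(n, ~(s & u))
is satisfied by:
  {s: False, u: False, n: False}
  {n: True, s: False, u: False}
  {u: True, s: False, n: False}
  {n: True, u: True, s: False}
  {s: True, n: False, u: False}
  {n: True, s: True, u: False}
  {u: True, s: True, n: False}


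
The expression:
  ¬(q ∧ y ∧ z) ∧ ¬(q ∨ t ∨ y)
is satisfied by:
  {q: False, y: False, t: False}


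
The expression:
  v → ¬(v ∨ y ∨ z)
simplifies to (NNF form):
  ¬v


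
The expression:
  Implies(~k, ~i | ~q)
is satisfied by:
  {k: True, q: False, i: False}
  {q: False, i: False, k: False}
  {i: True, k: True, q: False}
  {i: True, q: False, k: False}
  {k: True, q: True, i: False}
  {q: True, k: False, i: False}
  {i: True, q: True, k: True}


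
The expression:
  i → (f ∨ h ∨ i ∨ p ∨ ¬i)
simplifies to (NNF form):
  True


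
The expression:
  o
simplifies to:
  o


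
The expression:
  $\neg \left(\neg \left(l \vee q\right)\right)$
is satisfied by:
  {q: True, l: True}
  {q: True, l: False}
  {l: True, q: False}


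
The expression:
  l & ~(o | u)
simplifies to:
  l & ~o & ~u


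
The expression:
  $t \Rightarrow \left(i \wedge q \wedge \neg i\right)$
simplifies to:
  $\neg t$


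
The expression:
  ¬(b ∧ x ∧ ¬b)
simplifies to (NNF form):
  True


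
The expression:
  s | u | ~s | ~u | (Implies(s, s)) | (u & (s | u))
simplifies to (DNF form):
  True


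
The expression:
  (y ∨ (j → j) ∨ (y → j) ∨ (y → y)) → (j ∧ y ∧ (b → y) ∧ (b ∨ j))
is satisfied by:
  {j: True, y: True}


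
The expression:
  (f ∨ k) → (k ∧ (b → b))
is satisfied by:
  {k: True, f: False}
  {f: False, k: False}
  {f: True, k: True}


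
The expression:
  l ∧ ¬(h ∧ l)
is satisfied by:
  {l: True, h: False}


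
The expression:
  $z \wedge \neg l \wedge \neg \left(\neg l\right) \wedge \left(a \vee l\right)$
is never true.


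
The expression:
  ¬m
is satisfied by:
  {m: False}


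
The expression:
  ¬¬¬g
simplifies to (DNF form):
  ¬g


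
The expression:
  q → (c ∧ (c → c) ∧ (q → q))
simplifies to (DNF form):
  c ∨ ¬q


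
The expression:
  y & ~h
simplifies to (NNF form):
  y & ~h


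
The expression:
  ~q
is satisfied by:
  {q: False}


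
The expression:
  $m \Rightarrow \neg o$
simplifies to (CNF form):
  $\neg m \vee \neg o$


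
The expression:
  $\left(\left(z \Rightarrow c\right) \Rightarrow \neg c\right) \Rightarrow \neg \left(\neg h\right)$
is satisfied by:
  {c: True, h: True}
  {c: True, h: False}
  {h: True, c: False}


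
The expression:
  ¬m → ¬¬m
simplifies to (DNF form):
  m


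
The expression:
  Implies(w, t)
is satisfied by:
  {t: True, w: False}
  {w: False, t: False}
  {w: True, t: True}


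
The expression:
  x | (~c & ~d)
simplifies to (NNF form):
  x | (~c & ~d)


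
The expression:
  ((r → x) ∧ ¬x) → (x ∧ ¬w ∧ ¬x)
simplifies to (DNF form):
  r ∨ x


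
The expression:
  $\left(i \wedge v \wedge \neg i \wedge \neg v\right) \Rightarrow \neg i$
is always true.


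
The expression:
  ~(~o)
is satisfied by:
  {o: True}


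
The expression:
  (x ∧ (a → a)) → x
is always true.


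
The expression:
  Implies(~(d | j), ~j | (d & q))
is always true.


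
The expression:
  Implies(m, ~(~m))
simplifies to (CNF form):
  True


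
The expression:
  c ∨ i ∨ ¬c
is always true.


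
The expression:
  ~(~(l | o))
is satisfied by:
  {o: True, l: True}
  {o: True, l: False}
  {l: True, o: False}


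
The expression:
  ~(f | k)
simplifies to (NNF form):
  ~f & ~k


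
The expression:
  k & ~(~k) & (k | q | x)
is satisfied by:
  {k: True}


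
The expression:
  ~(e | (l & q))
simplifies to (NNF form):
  ~e & (~l | ~q)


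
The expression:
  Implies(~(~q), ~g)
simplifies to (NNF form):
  ~g | ~q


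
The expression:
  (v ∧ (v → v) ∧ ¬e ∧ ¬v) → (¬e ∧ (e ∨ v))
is always true.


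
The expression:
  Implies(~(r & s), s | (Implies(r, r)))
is always true.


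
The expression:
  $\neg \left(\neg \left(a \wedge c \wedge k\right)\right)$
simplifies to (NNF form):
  $a \wedge c \wedge k$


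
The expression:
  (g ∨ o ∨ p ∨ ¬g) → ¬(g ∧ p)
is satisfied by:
  {p: False, g: False}
  {g: True, p: False}
  {p: True, g: False}


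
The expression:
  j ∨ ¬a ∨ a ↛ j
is always true.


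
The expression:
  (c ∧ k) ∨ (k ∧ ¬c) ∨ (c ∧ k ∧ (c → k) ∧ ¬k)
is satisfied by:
  {k: True}


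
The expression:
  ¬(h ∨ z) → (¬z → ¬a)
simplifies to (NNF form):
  h ∨ z ∨ ¬a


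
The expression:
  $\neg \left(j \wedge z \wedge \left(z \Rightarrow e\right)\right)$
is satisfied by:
  {e: False, z: False, j: False}
  {j: True, e: False, z: False}
  {z: True, e: False, j: False}
  {j: True, z: True, e: False}
  {e: True, j: False, z: False}
  {j: True, e: True, z: False}
  {z: True, e: True, j: False}


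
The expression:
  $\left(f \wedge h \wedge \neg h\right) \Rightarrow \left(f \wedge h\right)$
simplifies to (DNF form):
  $\text{True}$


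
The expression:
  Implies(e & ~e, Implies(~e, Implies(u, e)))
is always true.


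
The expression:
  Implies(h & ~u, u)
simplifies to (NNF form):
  u | ~h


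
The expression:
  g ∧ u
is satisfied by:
  {u: True, g: True}


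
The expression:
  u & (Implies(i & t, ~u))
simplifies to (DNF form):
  (u & ~i) | (u & ~t)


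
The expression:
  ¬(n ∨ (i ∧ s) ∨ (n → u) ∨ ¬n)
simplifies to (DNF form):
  False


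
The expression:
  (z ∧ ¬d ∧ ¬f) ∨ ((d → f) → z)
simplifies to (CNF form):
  (d ∨ z) ∧ (z ∨ ¬f)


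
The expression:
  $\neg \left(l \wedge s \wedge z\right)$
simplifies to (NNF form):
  $\neg l \vee \neg s \vee \neg z$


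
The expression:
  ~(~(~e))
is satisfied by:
  {e: False}


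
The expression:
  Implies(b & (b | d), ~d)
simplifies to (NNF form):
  ~b | ~d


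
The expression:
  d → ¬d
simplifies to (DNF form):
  ¬d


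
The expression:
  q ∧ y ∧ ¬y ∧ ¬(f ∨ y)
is never true.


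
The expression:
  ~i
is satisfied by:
  {i: False}


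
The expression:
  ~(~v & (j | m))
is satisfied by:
  {v: True, m: False, j: False}
  {j: True, v: True, m: False}
  {v: True, m: True, j: False}
  {j: True, v: True, m: True}
  {j: False, m: False, v: False}


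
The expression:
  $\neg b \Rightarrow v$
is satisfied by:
  {b: True, v: True}
  {b: True, v: False}
  {v: True, b: False}


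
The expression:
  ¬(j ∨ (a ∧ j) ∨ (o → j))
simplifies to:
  o ∧ ¬j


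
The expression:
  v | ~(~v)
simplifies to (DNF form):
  v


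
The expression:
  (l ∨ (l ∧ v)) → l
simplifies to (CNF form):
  True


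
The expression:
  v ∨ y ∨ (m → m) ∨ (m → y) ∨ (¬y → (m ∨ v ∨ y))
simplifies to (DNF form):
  True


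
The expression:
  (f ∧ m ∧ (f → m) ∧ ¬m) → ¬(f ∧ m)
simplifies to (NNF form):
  True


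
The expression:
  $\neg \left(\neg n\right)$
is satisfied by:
  {n: True}


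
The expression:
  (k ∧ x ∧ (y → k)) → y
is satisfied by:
  {y: True, k: False, x: False}
  {k: False, x: False, y: False}
  {y: True, x: True, k: False}
  {x: True, k: False, y: False}
  {y: True, k: True, x: False}
  {k: True, y: False, x: False}
  {y: True, x: True, k: True}


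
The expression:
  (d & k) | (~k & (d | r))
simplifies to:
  d | (r & ~k)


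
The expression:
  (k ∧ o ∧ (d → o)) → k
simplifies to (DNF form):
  True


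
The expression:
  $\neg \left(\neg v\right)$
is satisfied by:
  {v: True}


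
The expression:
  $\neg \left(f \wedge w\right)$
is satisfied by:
  {w: False, f: False}
  {f: True, w: False}
  {w: True, f: False}


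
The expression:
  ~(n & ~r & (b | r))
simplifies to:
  r | ~b | ~n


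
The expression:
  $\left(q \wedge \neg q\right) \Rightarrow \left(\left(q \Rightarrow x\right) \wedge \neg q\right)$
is always true.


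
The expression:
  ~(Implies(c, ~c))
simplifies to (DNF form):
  c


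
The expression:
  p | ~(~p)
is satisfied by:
  {p: True}


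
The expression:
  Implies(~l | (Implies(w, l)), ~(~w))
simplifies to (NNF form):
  w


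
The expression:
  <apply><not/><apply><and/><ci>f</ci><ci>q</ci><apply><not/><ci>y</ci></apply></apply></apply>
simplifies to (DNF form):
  <apply><or/><ci>y</ci><apply><not/><ci>f</ci></apply><apply><not/><ci>q</ci></apply></apply>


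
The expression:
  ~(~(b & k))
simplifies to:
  b & k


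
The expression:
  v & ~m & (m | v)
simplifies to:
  v & ~m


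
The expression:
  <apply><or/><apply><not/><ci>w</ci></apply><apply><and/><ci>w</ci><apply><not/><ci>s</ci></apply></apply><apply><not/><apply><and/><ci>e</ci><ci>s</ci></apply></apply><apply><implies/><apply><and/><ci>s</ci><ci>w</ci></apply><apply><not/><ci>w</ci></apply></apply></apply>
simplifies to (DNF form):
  <apply><or/><apply><not/><ci>e</ci></apply><apply><not/><ci>s</ci></apply><apply><not/><ci>w</ci></apply></apply>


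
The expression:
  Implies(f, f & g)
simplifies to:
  g | ~f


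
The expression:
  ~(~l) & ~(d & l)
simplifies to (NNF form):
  l & ~d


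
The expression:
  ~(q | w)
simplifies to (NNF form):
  ~q & ~w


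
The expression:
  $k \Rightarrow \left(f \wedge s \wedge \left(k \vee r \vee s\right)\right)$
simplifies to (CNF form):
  $\left(f \vee \neg k\right) \wedge \left(s \vee \neg k\right)$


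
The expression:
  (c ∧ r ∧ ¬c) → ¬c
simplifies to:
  True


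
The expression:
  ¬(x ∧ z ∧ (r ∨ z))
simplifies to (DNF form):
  ¬x ∨ ¬z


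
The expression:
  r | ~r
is always true.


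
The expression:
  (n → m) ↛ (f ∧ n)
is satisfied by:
  {m: True, n: False, f: False}
  {m: False, n: False, f: False}
  {f: True, m: True, n: False}
  {f: True, m: False, n: False}
  {n: True, m: True, f: False}


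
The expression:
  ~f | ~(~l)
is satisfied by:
  {l: True, f: False}
  {f: False, l: False}
  {f: True, l: True}


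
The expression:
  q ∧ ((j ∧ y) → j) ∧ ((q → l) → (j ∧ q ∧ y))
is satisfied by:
  {j: True, y: True, q: True, l: False}
  {j: True, q: True, y: False, l: False}
  {y: True, q: True, j: False, l: False}
  {q: True, j: False, y: False, l: False}
  {j: True, l: True, y: True, q: True}


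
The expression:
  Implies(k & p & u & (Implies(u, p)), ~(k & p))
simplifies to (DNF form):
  ~k | ~p | ~u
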